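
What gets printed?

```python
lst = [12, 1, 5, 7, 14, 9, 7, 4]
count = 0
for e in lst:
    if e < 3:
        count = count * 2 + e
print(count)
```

e=12: not <3
e=1: <3, count = 0*2+1 = 1
e=5: not <3
e=7: not <3
e=14: not <3
e=9: not <3
e=7: not <3
e=4: not <3

1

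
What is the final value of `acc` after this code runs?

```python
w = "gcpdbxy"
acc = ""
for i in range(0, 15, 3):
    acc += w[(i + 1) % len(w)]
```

i=0: add w[1]='c' → 'c'
i=3: add w[4]='b' → 'cb'
i=6: add w[0]='g' → 'cbg'
i=9: add w[3]='d' → 'cbgd'
i=12: add w[6]='y' → 'cbgdy'

'cbgdy'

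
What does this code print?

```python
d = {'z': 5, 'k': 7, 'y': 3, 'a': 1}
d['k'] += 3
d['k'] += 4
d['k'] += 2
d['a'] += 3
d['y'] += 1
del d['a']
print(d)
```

{'z': 5, 'k': 16, 'y': 4}

d['k'] = 7+3 = 10 → {'z': 5, 'k': 10, 'y': 3, 'a': 1}
d['k'] = 10+4 = 14 → {'z': 5, 'k': 14, 'y': 3, 'a': 1}
d['k'] = 14+2 = 16 → {'z': 5, 'k': 16, 'y': 3, 'a': 1}
d['a'] = 1+3 = 4 → {'z': 5, 'k': 16, 'y': 3, 'a': 4}
d['y'] = 3+1 = 4 → {'z': 5, 'k': 16, 'y': 4, 'a': 4}
del 'a' → {'z': 5, 'k': 16, 'y': 4}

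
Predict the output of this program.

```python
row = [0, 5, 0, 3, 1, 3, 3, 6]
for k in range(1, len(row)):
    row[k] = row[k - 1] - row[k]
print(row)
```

k=1: row[1] = 0-5 = -5 → [0, -5, 0, 3, 1, 3, 3, 6]
k=2: row[2] = (-5)-0 = -5 → [0, -5, -5, 3, 1, 3, 3, 6]
k=3: row[3] = (-5)-3 = -8 → [0, -5, -5, -8, 1, 3, 3, 6]
k=4: row[4] = (-8)-1 = -9 → [0, -5, -5, -8, -9, 3, 3, 6]
k=5: row[5] = (-9)-3 = -12 → [0, -5, -5, -8, -9, -12, 3, 6]
k=6: row[6] = (-12)-3 = -15 → [0, -5, -5, -8, -9, -12, -15, 6]
k=7: row[7] = (-15)-6 = -21 → [0, -5, -5, -8, -9, -12, -15, -21]

[0, -5, -5, -8, -9, -12, -15, -21]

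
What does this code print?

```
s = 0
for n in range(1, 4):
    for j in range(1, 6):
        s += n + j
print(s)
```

n=1,j=1: s = 0+2 = 2
n=1,j=2: s = 2+3 = 5
n=1,j=3: s = 5+4 = 9
n=1,j=4: s = 9+5 = 14
n=1,j=5: s = 14+6 = 20
n=2,j=1: s = 20+3 = 23
n=2,j=2: s = 23+4 = 27
n=2,j=3: s = 27+5 = 32
n=2,j=4: s = 32+6 = 38
n=2,j=5: s = 38+7 = 45
n=3,j=1: s = 45+4 = 49
n=3,j=2: s = 49+5 = 54
n=3,j=3: s = 54+6 = 60
n=3,j=4: s = 60+7 = 67
n=3,j=5: s = 67+8 = 75

75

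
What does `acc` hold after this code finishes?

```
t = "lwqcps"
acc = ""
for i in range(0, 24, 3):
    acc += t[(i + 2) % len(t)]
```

i=0: add t[2]='q' → 'q'
i=3: add t[5]='s' → 'qs'
i=6: add t[2]='q' → 'qsq'
i=9: add t[5]='s' → 'qsqs'
i=12: add t[2]='q' → 'qsqsq'
i=15: add t[5]='s' → 'qsqsqs'
i=18: add t[2]='q' → 'qsqsqsq'
i=21: add t[5]='s' → 'qsqsqsqs'

'qsqsqsqs'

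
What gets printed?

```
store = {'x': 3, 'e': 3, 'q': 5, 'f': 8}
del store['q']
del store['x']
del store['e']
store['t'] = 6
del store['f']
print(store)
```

{'t': 6}

del 'q' → {'x': 3, 'e': 3, 'f': 8}
del 'x' → {'e': 3, 'f': 8}
del 'e' → {'f': 8}
store['t'] = 6 → {'f': 8, 't': 6}
del 'f' → {'t': 6}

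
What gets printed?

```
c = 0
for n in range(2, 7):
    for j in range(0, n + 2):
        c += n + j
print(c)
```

n=2,j=0: c = 0+2 = 2
n=2,j=1: c = 2+3 = 5
n=2,j=2: c = 5+4 = 9
n=2,j=3: c = 9+5 = 14
n=3,j=0: c = 14+3 = 17
n=3,j=1: c = 17+4 = 21
n=3,j=2: c = 21+5 = 26
n=3,j=3: c = 26+6 = 32
n=3,j=4: c = 32+7 = 39
n=4,j=0: c = 39+4 = 43
n=4,j=1: c = 43+5 = 48
n=4,j=2: c = 48+6 = 54
n=4,j=3: c = 54+7 = 61
n=4,j=4: c = 61+8 = 69
n=4,j=5: c = 69+9 = 78
n=5,j=0: c = 78+5 = 83
n=5,j=1: c = 83+6 = 89
n=5,j=2: c = 89+7 = 96
n=5,j=3: c = 96+8 = 104
n=5,j=4: c = 104+9 = 113
n=5,j=5: c = 113+10 = 123
n=5,j=6: c = 123+11 = 134
n=6,j=0: c = 134+6 = 140
n=6,j=1: c = 140+7 = 147
n=6,j=2: c = 147+8 = 155
n=6,j=3: c = 155+9 = 164
n=6,j=4: c = 164+10 = 174
n=6,j=5: c = 174+11 = 185
n=6,j=6: c = 185+12 = 197
n=6,j=7: c = 197+13 = 210

210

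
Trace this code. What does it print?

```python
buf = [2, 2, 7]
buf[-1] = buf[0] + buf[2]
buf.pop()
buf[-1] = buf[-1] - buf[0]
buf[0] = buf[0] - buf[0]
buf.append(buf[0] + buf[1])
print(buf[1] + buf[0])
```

buf[-1] = buf[0]+buf[2] = 2+7 = 9 → [2, 2, 9]
pop() removes 9 → [2, 2]
buf[-1] = buf[-1]-buf[0] = 2-2 = 0 → [2, 0]
buf[0] = buf[0]-buf[0] = 2-2 = 0 → [0, 0]
append buf[0]+buf[1] = 0+0 = 0 → [0, 0, 0]
buf[1]+buf[0] = 0+0 = 0

0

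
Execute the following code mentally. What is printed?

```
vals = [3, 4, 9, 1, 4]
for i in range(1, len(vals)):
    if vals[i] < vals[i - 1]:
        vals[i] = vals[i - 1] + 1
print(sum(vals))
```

37

i=1: 4>=3, unchanged → [3, 4, 9, 1, 4]
i=2: 9>=4, unchanged → [3, 4, 9, 1, 4]
i=3: 1<9, vals[3] = 9+1 = 10 → [3, 4, 9, 10, 4]
i=4: 4<10, vals[4] = 10+1 = 11 → [3, 4, 9, 10, 11]
sum = 37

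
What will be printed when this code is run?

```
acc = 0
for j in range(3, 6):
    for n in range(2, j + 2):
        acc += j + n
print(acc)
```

93

j=3,n=2: acc = 0+5 = 5
j=3,n=3: acc = 5+6 = 11
j=3,n=4: acc = 11+7 = 18
j=4,n=2: acc = 18+6 = 24
j=4,n=3: acc = 24+7 = 31
j=4,n=4: acc = 31+8 = 39
j=4,n=5: acc = 39+9 = 48
j=5,n=2: acc = 48+7 = 55
j=5,n=3: acc = 55+8 = 63
j=5,n=4: acc = 63+9 = 72
j=5,n=5: acc = 72+10 = 82
j=5,n=6: acc = 82+11 = 93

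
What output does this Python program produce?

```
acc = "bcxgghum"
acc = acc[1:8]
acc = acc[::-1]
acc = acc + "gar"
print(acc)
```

muhggxcgar

slice [1:8] → 'cxgghum'
reverse → 'muhggxc'
+ 'gar' → 'muhggxcgar'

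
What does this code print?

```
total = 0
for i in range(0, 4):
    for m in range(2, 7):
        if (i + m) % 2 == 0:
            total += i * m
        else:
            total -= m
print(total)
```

i=0,m=2: even sum, total = 0+0 = 0
i=0,m=3: odd sum, total = 0-3 = -3
i=0,m=4: even sum, total = (-3)+0 = -3
i=0,m=5: odd sum, total = (-3)-5 = -8
i=0,m=6: even sum, total = (-8)+0 = -8
i=1,m=2: odd sum, total = (-8)-2 = -10
i=1,m=3: even sum, total = (-10)+3 = -7
i=1,m=4: odd sum, total = (-7)-4 = -11
i=1,m=5: even sum, total = (-11)+5 = -6
i=1,m=6: odd sum, total = (-6)-6 = -12
i=2,m=2: even sum, total = (-12)+4 = -8
i=2,m=3: odd sum, total = (-8)-3 = -11
i=2,m=4: even sum, total = (-11)+8 = -3
i=2,m=5: odd sum, total = (-3)-5 = -8
i=2,m=6: even sum, total = (-8)+12 = 4
i=3,m=2: odd sum, total = 4-2 = 2
i=3,m=3: even sum, total = 2+9 = 11
i=3,m=4: odd sum, total = 11-4 = 7
i=3,m=5: even sum, total = 7+15 = 22
i=3,m=6: odd sum, total = 22-6 = 16

16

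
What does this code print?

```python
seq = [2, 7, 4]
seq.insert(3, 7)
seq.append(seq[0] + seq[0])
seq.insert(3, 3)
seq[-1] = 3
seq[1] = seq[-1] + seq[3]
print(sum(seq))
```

insert 7 at 3 → [2, 7, 4, 7]
append seq[0]+seq[0] = 2+2 = 4 → [2, 7, 4, 7, 4]
insert 3 at 3 → [2, 7, 4, 3, 7, 4]
seq[-1] = 3 → [2, 7, 4, 3, 7, 3]
seq[1] = seq[-1]+seq[3] = 3+3 = 6 → [2, 6, 4, 3, 7, 3]
sum = 25

25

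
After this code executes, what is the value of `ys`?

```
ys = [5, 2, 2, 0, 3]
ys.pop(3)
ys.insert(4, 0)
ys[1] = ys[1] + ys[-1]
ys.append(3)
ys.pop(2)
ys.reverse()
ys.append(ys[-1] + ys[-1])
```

[3, 0, 3, 2, 5, 10]

pop(3) removes 0 → [5, 2, 2, 3]
insert 0 at 4 → [5, 2, 2, 3, 0]
ys[1] = ys[1]+ys[-1] = 2+0 = 2 → [5, 2, 2, 3, 0]
append 3 → [5, 2, 2, 3, 0, 3]
pop(2) removes 2 → [5, 2, 3, 0, 3]
reverse → [3, 0, 3, 2, 5]
append ys[-1]+ys[-1] = 5+5 = 10 → [3, 0, 3, 2, 5, 10]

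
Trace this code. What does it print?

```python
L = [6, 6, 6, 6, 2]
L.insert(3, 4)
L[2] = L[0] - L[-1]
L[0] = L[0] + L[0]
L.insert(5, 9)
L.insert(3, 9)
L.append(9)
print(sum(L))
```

61

insert 4 at 3 → [6, 6, 6, 4, 6, 2]
L[2] = L[0]-L[-1] = 6-2 = 4 → [6, 6, 4, 4, 6, 2]
L[0] = L[0]+L[0] = 6+6 = 12 → [12, 6, 4, 4, 6, 2]
insert 9 at 5 → [12, 6, 4, 4, 6, 9, 2]
insert 9 at 3 → [12, 6, 4, 9, 4, 6, 9, 2]
append 9 → [12, 6, 4, 9, 4, 6, 9, 2, 9]
sum = 61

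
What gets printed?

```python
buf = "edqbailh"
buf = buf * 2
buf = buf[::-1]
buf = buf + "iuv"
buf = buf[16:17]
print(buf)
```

repeat ×2 → 'edqbailhedqbailh'
reverse → 'hliabqdehliabqde'
+ 'iuv' → 'hliabqdehliabqdeiuv'
slice [16:17] → 'i'

i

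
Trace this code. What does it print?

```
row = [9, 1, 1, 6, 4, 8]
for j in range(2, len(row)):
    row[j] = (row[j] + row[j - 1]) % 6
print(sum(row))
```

j=2: row[2] = (1+1)%6 = 2 → [9, 1, 2, 6, 4, 8]
j=3: row[3] = (6+2)%6 = 2 → [9, 1, 2, 2, 4, 8]
j=4: row[4] = (4+2)%6 = 0 → [9, 1, 2, 2, 0, 8]
j=5: row[5] = (8+0)%6 = 2 → [9, 1, 2, 2, 0, 2]
sum = 16

16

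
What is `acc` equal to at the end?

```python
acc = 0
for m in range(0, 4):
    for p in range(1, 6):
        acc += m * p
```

m=0,p=1: acc = 0+0 = 0
m=0,p=2: acc = 0+0 = 0
m=0,p=3: acc = 0+0 = 0
m=0,p=4: acc = 0+0 = 0
m=0,p=5: acc = 0+0 = 0
m=1,p=1: acc = 0+1 = 1
m=1,p=2: acc = 1+2 = 3
m=1,p=3: acc = 3+3 = 6
m=1,p=4: acc = 6+4 = 10
m=1,p=5: acc = 10+5 = 15
m=2,p=1: acc = 15+2 = 17
m=2,p=2: acc = 17+4 = 21
m=2,p=3: acc = 21+6 = 27
m=2,p=4: acc = 27+8 = 35
m=2,p=5: acc = 35+10 = 45
m=3,p=1: acc = 45+3 = 48
m=3,p=2: acc = 48+6 = 54
m=3,p=3: acc = 54+9 = 63
m=3,p=4: acc = 63+12 = 75
m=3,p=5: acc = 75+15 = 90

90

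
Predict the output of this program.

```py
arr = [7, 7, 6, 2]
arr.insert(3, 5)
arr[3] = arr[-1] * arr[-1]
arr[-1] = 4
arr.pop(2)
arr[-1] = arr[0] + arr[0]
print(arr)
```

[7, 7, 4, 14]

insert 5 at 3 → [7, 7, 6, 5, 2]
arr[3] = arr[-1]*arr[-1] = 2*2 = 4 → [7, 7, 6, 4, 2]
arr[-1] = 4 → [7, 7, 6, 4, 4]
pop(2) removes 6 → [7, 7, 4, 4]
arr[-1] = arr[0]+arr[0] = 7+7 = 14 → [7, 7, 4, 14]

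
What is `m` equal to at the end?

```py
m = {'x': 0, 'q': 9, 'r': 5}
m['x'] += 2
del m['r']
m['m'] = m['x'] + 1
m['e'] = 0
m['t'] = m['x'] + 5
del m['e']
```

m['x'] = 0+2 = 2 → {'x': 2, 'q': 9, 'r': 5}
del 'r' → {'x': 2, 'q': 9}
m['m'] = m['x']+1 = 3 → {'x': 2, 'q': 9, 'm': 3}
m['e'] = 0 → {'x': 2, 'q': 9, 'm': 3, 'e': 0}
m['t'] = m['x']+5 = 7 → {'x': 2, 'q': 9, 'm': 3, 'e': 0, 't': 7}
del 'e' → {'x': 2, 'q': 9, 'm': 3, 't': 7}

{'x': 2, 'q': 9, 'm': 3, 't': 7}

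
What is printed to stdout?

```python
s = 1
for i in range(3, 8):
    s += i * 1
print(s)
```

26

i=3: s = 1+3*1 = 4
i=4: s = 4+4*1 = 8
i=5: s = 8+5*1 = 13
i=6: s = 13+6*1 = 19
i=7: s = 19+7*1 = 26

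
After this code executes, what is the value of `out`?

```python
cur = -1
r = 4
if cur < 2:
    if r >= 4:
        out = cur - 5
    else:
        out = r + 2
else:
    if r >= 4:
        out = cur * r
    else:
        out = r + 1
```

-6

cur=-1, r=4
cur < 2 is True; r >= 4 is True
→ out = cur - 5 = -6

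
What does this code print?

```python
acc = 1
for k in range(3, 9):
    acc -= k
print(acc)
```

-32

k=3: acc = 1-3 = -2
k=4: acc = (-2)-4 = -6
k=5: acc = (-6)-5 = -11
k=6: acc = (-11)-6 = -17
k=7: acc = (-17)-7 = -24
k=8: acc = (-24)-8 = -32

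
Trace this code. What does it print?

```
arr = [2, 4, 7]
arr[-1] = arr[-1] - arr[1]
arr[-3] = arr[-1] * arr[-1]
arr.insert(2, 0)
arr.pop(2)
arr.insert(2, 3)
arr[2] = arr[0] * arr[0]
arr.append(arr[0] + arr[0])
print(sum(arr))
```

arr[-1] = arr[-1]-arr[1] = 7-4 = 3 → [2, 4, 3]
arr[-3] = arr[-1]*arr[-1] = 3*3 = 9 → [9, 4, 3]
insert 0 at 2 → [9, 4, 0, 3]
pop(2) removes 0 → [9, 4, 3]
insert 3 at 2 → [9, 4, 3, 3]
arr[2] = arr[0]*arr[0] = 9*9 = 81 → [9, 4, 81, 3]
append arr[0]+arr[0] = 9+9 = 18 → [9, 4, 81, 3, 18]
sum = 115

115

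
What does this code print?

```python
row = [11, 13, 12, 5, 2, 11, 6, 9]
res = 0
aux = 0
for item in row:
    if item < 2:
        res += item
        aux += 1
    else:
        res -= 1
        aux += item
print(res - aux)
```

item=11: not <2, res = 0-1 = -1; aux=11
item=13: not <2, res = (-1)-1 = -2; aux=24
item=12: not <2, res = (-2)-1 = -3; aux=36
item=5: not <2, res = (-3)-1 = -4; aux=41
item=2: not <2, res = (-4)-1 = -5; aux=43
item=11: not <2, res = (-5)-1 = -6; aux=54
item=6: not <2, res = (-6)-1 = -7; aux=60
item=9: not <2, res = (-7)-1 = -8; aux=69
res-aux = (-8)-69 = -77

-77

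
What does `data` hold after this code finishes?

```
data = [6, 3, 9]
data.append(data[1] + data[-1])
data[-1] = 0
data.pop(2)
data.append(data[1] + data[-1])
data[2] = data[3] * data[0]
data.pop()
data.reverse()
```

[18, 3, 6]

append data[1]+data[-1] = 3+9 = 12 → [6, 3, 9, 12]
data[-1] = 0 → [6, 3, 9, 0]
pop(2) removes 9 → [6, 3, 0]
append data[1]+data[-1] = 3+0 = 3 → [6, 3, 0, 3]
data[2] = data[3]*data[0] = 3*6 = 18 → [6, 3, 18, 3]
pop() removes 3 → [6, 3, 18]
reverse → [18, 3, 6]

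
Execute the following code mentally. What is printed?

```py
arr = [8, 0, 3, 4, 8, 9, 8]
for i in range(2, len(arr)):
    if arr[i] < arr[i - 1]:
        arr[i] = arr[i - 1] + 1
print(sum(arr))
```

i=2: 3>=0, unchanged → [8, 0, 3, 4, 8, 9, 8]
i=3: 4>=3, unchanged → [8, 0, 3, 4, 8, 9, 8]
i=4: 8>=4, unchanged → [8, 0, 3, 4, 8, 9, 8]
i=5: 9>=8, unchanged → [8, 0, 3, 4, 8, 9, 8]
i=6: 8<9, arr[6] = 9+1 = 10 → [8, 0, 3, 4, 8, 9, 10]
sum = 42

42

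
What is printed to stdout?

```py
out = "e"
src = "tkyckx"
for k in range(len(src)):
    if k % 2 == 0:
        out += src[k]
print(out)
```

etyk

k=0: add 't' → 'et'
k=1: skip
k=2: add 'y' → 'ety'
k=3: skip
k=4: add 'k' → 'etyk'
k=5: skip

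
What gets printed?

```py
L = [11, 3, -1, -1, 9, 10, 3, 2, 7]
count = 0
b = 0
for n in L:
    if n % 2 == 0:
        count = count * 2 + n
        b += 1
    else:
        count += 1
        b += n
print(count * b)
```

n=11: not even, count = 0+1 = 1; b=11
n=3: not even, count = 1+1 = 2; b=14
n=-1: not even, count = 2+1 = 3; b=13
n=-1: not even, count = 3+1 = 4; b=12
n=9: not even, count = 4+1 = 5; b=21
n=10: even, count = 5*2+10 = 20; b=22
n=3: not even, count = 20+1 = 21; b=25
n=2: even, count = 21*2+2 = 44; b=26
n=7: not even, count = 44+1 = 45; b=33
count*b = 45*33 = 1485

1485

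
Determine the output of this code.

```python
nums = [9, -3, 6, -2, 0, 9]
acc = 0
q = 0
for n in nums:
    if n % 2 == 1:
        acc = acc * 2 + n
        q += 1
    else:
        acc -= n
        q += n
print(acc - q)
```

24

n=9: odd, acc = 0*2+9 = 9; q=1
n=-3: odd, acc = 9*2+(-3) = 15; q=2
n=6: not odd, acc = 15-6 = 9; q=8
n=-2: not odd, acc = 9-(-2) = 11; q=6
n=0: not odd, acc = 11-0 = 11; q=6
n=9: odd, acc = 11*2+9 = 31; q=7
acc-q = 31-7 = 24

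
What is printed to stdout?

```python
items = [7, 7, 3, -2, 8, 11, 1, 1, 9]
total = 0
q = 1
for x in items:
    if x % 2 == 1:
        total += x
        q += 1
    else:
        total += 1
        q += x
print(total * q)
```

574

x=7: odd, total = 0+7 = 7; q=2
x=7: odd, total = 7+7 = 14; q=3
x=3: odd, total = 14+3 = 17; q=4
x=-2: not odd, total = 17+1 = 18; q=2
x=8: not odd, total = 18+1 = 19; q=10
x=11: odd, total = 19+11 = 30; q=11
x=1: odd, total = 30+1 = 31; q=12
x=1: odd, total = 31+1 = 32; q=13
x=9: odd, total = 32+9 = 41; q=14
total*q = 41*14 = 574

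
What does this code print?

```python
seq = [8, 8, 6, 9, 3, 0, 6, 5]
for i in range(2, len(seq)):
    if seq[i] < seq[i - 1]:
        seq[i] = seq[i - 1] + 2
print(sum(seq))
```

106

i=2: 6<8, seq[2] = 8+2 = 10 → [8, 8, 10, 9, 3, 0, 6, 5]
i=3: 9<10, seq[3] = 10+2 = 12 → [8, 8, 10, 12, 3, 0, 6, 5]
i=4: 3<12, seq[4] = 12+2 = 14 → [8, 8, 10, 12, 14, 0, 6, 5]
i=5: 0<14, seq[5] = 14+2 = 16 → [8, 8, 10, 12, 14, 16, 6, 5]
i=6: 6<16, seq[6] = 16+2 = 18 → [8, 8, 10, 12, 14, 16, 18, 5]
i=7: 5<18, seq[7] = 18+2 = 20 → [8, 8, 10, 12, 14, 16, 18, 20]
sum = 106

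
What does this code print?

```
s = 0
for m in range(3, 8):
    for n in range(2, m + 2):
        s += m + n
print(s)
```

240

m=3,n=2: s = 0+5 = 5
m=3,n=3: s = 5+6 = 11
m=3,n=4: s = 11+7 = 18
m=4,n=2: s = 18+6 = 24
m=4,n=3: s = 24+7 = 31
m=4,n=4: s = 31+8 = 39
m=4,n=5: s = 39+9 = 48
m=5,n=2: s = 48+7 = 55
m=5,n=3: s = 55+8 = 63
m=5,n=4: s = 63+9 = 72
m=5,n=5: s = 72+10 = 82
m=5,n=6: s = 82+11 = 93
m=6,n=2: s = 93+8 = 101
m=6,n=3: s = 101+9 = 110
m=6,n=4: s = 110+10 = 120
m=6,n=5: s = 120+11 = 131
m=6,n=6: s = 131+12 = 143
m=6,n=7: s = 143+13 = 156
m=7,n=2: s = 156+9 = 165
m=7,n=3: s = 165+10 = 175
m=7,n=4: s = 175+11 = 186
m=7,n=5: s = 186+12 = 198
m=7,n=6: s = 198+13 = 211
m=7,n=7: s = 211+14 = 225
m=7,n=8: s = 225+15 = 240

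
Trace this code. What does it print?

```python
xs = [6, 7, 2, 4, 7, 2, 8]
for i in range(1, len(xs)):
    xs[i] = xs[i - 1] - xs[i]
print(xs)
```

[6, -1, -3, -7, -14, -16, -24]

i=1: xs[1] = 6-7 = -1 → [6, -1, 2, 4, 7, 2, 8]
i=2: xs[2] = (-1)-2 = -3 → [6, -1, -3, 4, 7, 2, 8]
i=3: xs[3] = (-3)-4 = -7 → [6, -1, -3, -7, 7, 2, 8]
i=4: xs[4] = (-7)-7 = -14 → [6, -1, -3, -7, -14, 2, 8]
i=5: xs[5] = (-14)-2 = -16 → [6, -1, -3, -7, -14, -16, 8]
i=6: xs[6] = (-16)-8 = -24 → [6, -1, -3, -7, -14, -16, -24]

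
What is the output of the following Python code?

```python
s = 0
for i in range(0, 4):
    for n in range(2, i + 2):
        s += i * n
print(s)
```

i=1,n=2: s = 0+2 = 2
i=2,n=2: s = 2+4 = 6
i=2,n=3: s = 6+6 = 12
i=3,n=2: s = 12+6 = 18
i=3,n=3: s = 18+9 = 27
i=3,n=4: s = 27+12 = 39

39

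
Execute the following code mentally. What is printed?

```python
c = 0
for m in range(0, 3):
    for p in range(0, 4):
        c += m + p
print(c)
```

30

m=0,p=0: c = 0+0 = 0
m=0,p=1: c = 0+1 = 1
m=0,p=2: c = 1+2 = 3
m=0,p=3: c = 3+3 = 6
m=1,p=0: c = 6+1 = 7
m=1,p=1: c = 7+2 = 9
m=1,p=2: c = 9+3 = 12
m=1,p=3: c = 12+4 = 16
m=2,p=0: c = 16+2 = 18
m=2,p=1: c = 18+3 = 21
m=2,p=2: c = 21+4 = 25
m=2,p=3: c = 25+5 = 30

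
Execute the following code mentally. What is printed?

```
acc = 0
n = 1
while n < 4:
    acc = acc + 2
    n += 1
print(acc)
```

6

n=1: acc = 0+2 = 2
n=2: acc = 2+2 = 4
n=3: acc = 4+2 = 6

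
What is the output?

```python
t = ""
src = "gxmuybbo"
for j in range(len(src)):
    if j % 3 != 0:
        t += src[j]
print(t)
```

j=0: skip
j=1: add 'x' → 'x'
j=2: add 'm' → 'xm'
j=3: skip
j=4: add 'y' → 'xmy'
j=5: add 'b' → 'xmyb'
j=6: skip
j=7: add 'o' → 'xmybo'

xmybo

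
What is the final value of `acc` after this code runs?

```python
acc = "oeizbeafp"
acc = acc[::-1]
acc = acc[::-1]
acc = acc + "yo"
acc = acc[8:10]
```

reverse → 'pfaebzieo'
reverse → 'oeizbeafp'
+ 'yo' → 'oeizbeafpyo'
slice [8:10] → 'py'

'py'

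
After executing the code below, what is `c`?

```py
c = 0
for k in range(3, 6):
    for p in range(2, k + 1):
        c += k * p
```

k=3,p=2: c = 0+6 = 6
k=3,p=3: c = 6+9 = 15
k=4,p=2: c = 15+8 = 23
k=4,p=3: c = 23+12 = 35
k=4,p=4: c = 35+16 = 51
k=5,p=2: c = 51+10 = 61
k=5,p=3: c = 61+15 = 76
k=5,p=4: c = 76+20 = 96
k=5,p=5: c = 96+25 = 121

121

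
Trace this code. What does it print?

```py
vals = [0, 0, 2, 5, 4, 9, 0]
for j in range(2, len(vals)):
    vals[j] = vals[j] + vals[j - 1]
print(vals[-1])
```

j=2: vals[2] = 2+0 = 2 → [0, 0, 2, 5, 4, 9, 0]
j=3: vals[3] = 5+2 = 7 → [0, 0, 2, 7, 4, 9, 0]
j=4: vals[4] = 4+7 = 11 → [0, 0, 2, 7, 11, 9, 0]
j=5: vals[5] = 9+11 = 20 → [0, 0, 2, 7, 11, 20, 0]
j=6: vals[6] = 0+20 = 20 → [0, 0, 2, 7, 11, 20, 20]

20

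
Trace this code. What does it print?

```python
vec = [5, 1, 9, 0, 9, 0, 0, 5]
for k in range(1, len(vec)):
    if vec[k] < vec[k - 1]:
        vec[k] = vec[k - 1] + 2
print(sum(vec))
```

k=1: 1<5, vec[1] = 5+2 = 7 → [5, 7, 9, 0, 9, 0, 0, 5]
k=2: 9>=7, unchanged → [5, 7, 9, 0, 9, 0, 0, 5]
k=3: 0<9, vec[3] = 9+2 = 11 → [5, 7, 9, 11, 9, 0, 0, 5]
k=4: 9<11, vec[4] = 11+2 = 13 → [5, 7, 9, 11, 13, 0, 0, 5]
k=5: 0<13, vec[5] = 13+2 = 15 → [5, 7, 9, 11, 13, 15, 0, 5]
k=6: 0<15, vec[6] = 15+2 = 17 → [5, 7, 9, 11, 13, 15, 17, 5]
k=7: 5<17, vec[7] = 17+2 = 19 → [5, 7, 9, 11, 13, 15, 17, 19]
sum = 96

96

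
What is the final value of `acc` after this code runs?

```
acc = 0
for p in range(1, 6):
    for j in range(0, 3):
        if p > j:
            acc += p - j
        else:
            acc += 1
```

p=1,j=0: 1>0, acc = 0+1 = 1
p=1,j=1: not 1>1, acc = 1+1 = 2
p=1,j=2: not 1>2, acc = 2+1 = 3
p=2,j=0: 2>0, acc = 3+2 = 5
p=2,j=1: 2>1, acc = 5+1 = 6
p=2,j=2: not 2>2, acc = 6+1 = 7
p=3,j=0: 3>0, acc = 7+3 = 10
p=3,j=1: 3>1, acc = 10+2 = 12
p=3,j=2: 3>2, acc = 12+1 = 13
p=4,j=0: 4>0, acc = 13+4 = 17
p=4,j=1: 4>1, acc = 17+3 = 20
p=4,j=2: 4>2, acc = 20+2 = 22
p=5,j=0: 5>0, acc = 22+5 = 27
p=5,j=1: 5>1, acc = 27+4 = 31
p=5,j=2: 5>2, acc = 31+3 = 34

34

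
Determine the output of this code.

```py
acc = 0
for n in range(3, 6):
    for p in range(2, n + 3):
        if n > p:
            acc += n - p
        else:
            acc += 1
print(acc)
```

n=3,p=2: 3>2, acc = 0+1 = 1
n=3,p=3: not 3>3, acc = 1+1 = 2
n=3,p=4: not 3>4, acc = 2+1 = 3
n=3,p=5: not 3>5, acc = 3+1 = 4
n=4,p=2: 4>2, acc = 4+2 = 6
n=4,p=3: 4>3, acc = 6+1 = 7
n=4,p=4: not 4>4, acc = 7+1 = 8
n=4,p=5: not 4>5, acc = 8+1 = 9
n=4,p=6: not 4>6, acc = 9+1 = 10
n=5,p=2: 5>2, acc = 10+3 = 13
n=5,p=3: 5>3, acc = 13+2 = 15
n=5,p=4: 5>4, acc = 15+1 = 16
n=5,p=5: not 5>5, acc = 16+1 = 17
n=5,p=6: not 5>6, acc = 17+1 = 18
n=5,p=7: not 5>7, acc = 18+1 = 19

19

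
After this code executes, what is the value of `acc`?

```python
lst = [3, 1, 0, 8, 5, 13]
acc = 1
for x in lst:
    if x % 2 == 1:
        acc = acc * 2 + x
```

x=3: odd, acc = 1*2+3 = 5
x=1: odd, acc = 5*2+1 = 11
x=0: not odd
x=8: not odd
x=5: odd, acc = 11*2+5 = 27
x=13: odd, acc = 27*2+13 = 67

67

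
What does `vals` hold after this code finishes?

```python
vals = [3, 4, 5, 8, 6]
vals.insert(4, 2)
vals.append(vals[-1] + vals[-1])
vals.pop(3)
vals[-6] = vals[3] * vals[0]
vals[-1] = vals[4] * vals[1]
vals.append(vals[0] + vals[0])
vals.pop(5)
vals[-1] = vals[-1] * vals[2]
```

insert 2 at 4 → [3, 4, 5, 8, 2, 6]
append vals[-1]+vals[-1] = 6+6 = 12 → [3, 4, 5, 8, 2, 6, 12]
pop(3) removes 8 → [3, 4, 5, 2, 6, 12]
vals[-6] = vals[3]*vals[0] = 2*3 = 6 → [6, 4, 5, 2, 6, 12]
vals[-1] = vals[4]*vals[1] = 6*4 = 24 → [6, 4, 5, 2, 6, 24]
append vals[0]+vals[0] = 6+6 = 12 → [6, 4, 5, 2, 6, 24, 12]
pop(5) removes 24 → [6, 4, 5, 2, 6, 12]
vals[-1] = vals[-1]*vals[2] = 12*5 = 60 → [6, 4, 5, 2, 6, 60]

[6, 4, 5, 2, 6, 60]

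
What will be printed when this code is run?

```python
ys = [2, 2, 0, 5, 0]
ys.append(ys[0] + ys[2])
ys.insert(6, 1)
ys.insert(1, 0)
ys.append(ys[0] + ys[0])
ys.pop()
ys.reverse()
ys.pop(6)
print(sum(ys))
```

12

append ys[0]+ys[2] = 2+0 = 2 → [2, 2, 0, 5, 0, 2]
insert 1 at 6 → [2, 2, 0, 5, 0, 2, 1]
insert 0 at 1 → [2, 0, 2, 0, 5, 0, 2, 1]
append ys[0]+ys[0] = 2+2 = 4 → [2, 0, 2, 0, 5, 0, 2, 1, 4]
pop() removes 4 → [2, 0, 2, 0, 5, 0, 2, 1]
reverse → [1, 2, 0, 5, 0, 2, 0, 2]
pop(6) removes 0 → [1, 2, 0, 5, 0, 2, 2]
sum = 12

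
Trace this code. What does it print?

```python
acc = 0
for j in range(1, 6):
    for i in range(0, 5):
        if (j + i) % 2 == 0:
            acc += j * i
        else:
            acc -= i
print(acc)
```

j=1,i=0: odd sum, acc = 0-0 = 0
j=1,i=1: even sum, acc = 0+1 = 1
j=1,i=2: odd sum, acc = 1-2 = -1
j=1,i=3: even sum, acc = (-1)+3 = 2
j=1,i=4: odd sum, acc = 2-4 = -2
j=2,i=0: even sum, acc = (-2)+0 = -2
j=2,i=1: odd sum, acc = (-2)-1 = -3
j=2,i=2: even sum, acc = (-3)+4 = 1
j=2,i=3: odd sum, acc = 1-3 = -2
j=2,i=4: even sum, acc = (-2)+8 = 6
j=3,i=0: odd sum, acc = 6-0 = 6
j=3,i=1: even sum, acc = 6+3 = 9
j=3,i=2: odd sum, acc = 9-2 = 7
j=3,i=3: even sum, acc = 7+9 = 16
j=3,i=4: odd sum, acc = 16-4 = 12
j=4,i=0: even sum, acc = 12+0 = 12
j=4,i=1: odd sum, acc = 12-1 = 11
j=4,i=2: even sum, acc = 11+8 = 19
j=4,i=3: odd sum, acc = 19-3 = 16
j=4,i=4: even sum, acc = 16+16 = 32
j=5,i=0: odd sum, acc = 32-0 = 32
j=5,i=1: even sum, acc = 32+5 = 37
j=5,i=2: odd sum, acc = 37-2 = 35
j=5,i=3: even sum, acc = 35+15 = 50
j=5,i=4: odd sum, acc = 50-4 = 46

46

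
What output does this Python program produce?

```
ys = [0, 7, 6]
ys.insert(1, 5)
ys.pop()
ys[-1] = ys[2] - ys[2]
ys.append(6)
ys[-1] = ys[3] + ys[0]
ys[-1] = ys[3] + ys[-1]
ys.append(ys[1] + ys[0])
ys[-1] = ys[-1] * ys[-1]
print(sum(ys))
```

42

insert 5 at 1 → [0, 5, 7, 6]
pop() removes 6 → [0, 5, 7]
ys[-1] = ys[2]-ys[2] = 7-7 = 0 → [0, 5, 0]
append 6 → [0, 5, 0, 6]
ys[-1] = ys[3]+ys[0] = 6+0 = 6 → [0, 5, 0, 6]
ys[-1] = ys[3]+ys[-1] = 6+6 = 12 → [0, 5, 0, 12]
append ys[1]+ys[0] = 5+0 = 5 → [0, 5, 0, 12, 5]
ys[-1] = ys[-1]*ys[-1] = 5*5 = 25 → [0, 5, 0, 12, 25]
sum = 42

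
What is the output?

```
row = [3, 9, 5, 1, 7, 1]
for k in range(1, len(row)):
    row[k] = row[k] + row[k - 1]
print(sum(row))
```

k=1: row[1] = 9+3 = 12 → [3, 12, 5, 1, 7, 1]
k=2: row[2] = 5+12 = 17 → [3, 12, 17, 1, 7, 1]
k=3: row[3] = 1+17 = 18 → [3, 12, 17, 18, 7, 1]
k=4: row[4] = 7+18 = 25 → [3, 12, 17, 18, 25, 1]
k=5: row[5] = 1+25 = 26 → [3, 12, 17, 18, 25, 26]
sum = 101

101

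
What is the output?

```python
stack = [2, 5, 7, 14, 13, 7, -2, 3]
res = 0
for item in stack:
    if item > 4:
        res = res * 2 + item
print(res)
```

item=2: not >4
item=5: >4, res = 0*2+5 = 5
item=7: >4, res = 5*2+7 = 17
item=14: >4, res = 17*2+14 = 48
item=13: >4, res = 48*2+13 = 109
item=7: >4, res = 109*2+7 = 225
item=-2: not >4
item=3: not >4

225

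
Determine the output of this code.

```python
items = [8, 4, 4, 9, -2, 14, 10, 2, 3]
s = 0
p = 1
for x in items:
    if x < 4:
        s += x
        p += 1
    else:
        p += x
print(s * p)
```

159

x=8: not <4; p=9
x=4: not <4; p=13
x=4: not <4; p=17
x=9: not <4; p=26
x=-2: <4, s = 0+(-2) = -2; p=27
x=14: not <4; p=41
x=10: not <4; p=51
x=2: <4, s = (-2)+2 = 0; p=52
x=3: <4, s = 0+3 = 3; p=53
s*p = 3*53 = 159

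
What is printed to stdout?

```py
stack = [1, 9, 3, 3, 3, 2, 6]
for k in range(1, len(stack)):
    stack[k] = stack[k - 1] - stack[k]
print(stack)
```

[1, -8, -11, -14, -17, -19, -25]

k=1: stack[1] = 1-9 = -8 → [1, -8, 3, 3, 3, 2, 6]
k=2: stack[2] = (-8)-3 = -11 → [1, -8, -11, 3, 3, 2, 6]
k=3: stack[3] = (-11)-3 = -14 → [1, -8, -11, -14, 3, 2, 6]
k=4: stack[4] = (-14)-3 = -17 → [1, -8, -11, -14, -17, 2, 6]
k=5: stack[5] = (-17)-2 = -19 → [1, -8, -11, -14, -17, -19, 6]
k=6: stack[6] = (-19)-6 = -25 → [1, -8, -11, -14, -17, -19, -25]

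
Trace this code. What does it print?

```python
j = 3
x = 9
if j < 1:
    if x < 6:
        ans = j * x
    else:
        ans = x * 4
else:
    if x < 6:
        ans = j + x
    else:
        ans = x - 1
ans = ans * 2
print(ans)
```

16

j=3, x=9
j < 1 is False; x < 6 is False
→ ans = x - 1 = 8
ans = 8*2 = 16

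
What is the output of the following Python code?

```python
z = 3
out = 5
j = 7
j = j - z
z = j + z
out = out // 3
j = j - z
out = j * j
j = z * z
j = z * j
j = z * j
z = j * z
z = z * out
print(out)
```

9

j = 7-3 = 4
z = 4+3 = 7
out = 5//3 = 1
j = 4-7 = -3
out = (-3)*(-3) = 9
j = 7*7 = 49
j = 7*49 = 343
j = 7*343 = 2401
z = 2401*7 = 16807
z = 16807*9 = 151263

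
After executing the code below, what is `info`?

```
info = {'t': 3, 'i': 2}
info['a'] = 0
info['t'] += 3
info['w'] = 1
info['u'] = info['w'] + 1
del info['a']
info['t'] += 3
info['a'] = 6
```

{'t': 9, 'i': 2, 'w': 1, 'u': 2, 'a': 6}

info['a'] = 0 → {'t': 3, 'i': 2, 'a': 0}
info['t'] = 3+3 = 6 → {'t': 6, 'i': 2, 'a': 0}
info['w'] = 1 → {'t': 6, 'i': 2, 'a': 0, 'w': 1}
info['u'] = info['w']+1 = 2 → {'t': 6, 'i': 2, 'a': 0, 'w': 1, 'u': 2}
del 'a' → {'t': 6, 'i': 2, 'w': 1, 'u': 2}
info['t'] = 6+3 = 9 → {'t': 9, 'i': 2, 'w': 1, 'u': 2}
info['a'] = 6 → {'t': 9, 'i': 2, 'w': 1, 'u': 2, 'a': 6}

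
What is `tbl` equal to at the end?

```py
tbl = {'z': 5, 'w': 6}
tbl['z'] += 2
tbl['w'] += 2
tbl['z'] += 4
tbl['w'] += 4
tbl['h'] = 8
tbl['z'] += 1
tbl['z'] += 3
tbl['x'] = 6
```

tbl['z'] = 5+2 = 7 → {'z': 7, 'w': 6}
tbl['w'] = 6+2 = 8 → {'z': 7, 'w': 8}
tbl['z'] = 7+4 = 11 → {'z': 11, 'w': 8}
tbl['w'] = 8+4 = 12 → {'z': 11, 'w': 12}
tbl['h'] = 8 → {'z': 11, 'w': 12, 'h': 8}
tbl['z'] = 11+1 = 12 → {'z': 12, 'w': 12, 'h': 8}
tbl['z'] = 12+3 = 15 → {'z': 15, 'w': 12, 'h': 8}
tbl['x'] = 6 → {'z': 15, 'w': 12, 'h': 8, 'x': 6}

{'z': 15, 'w': 12, 'h': 8, 'x': 6}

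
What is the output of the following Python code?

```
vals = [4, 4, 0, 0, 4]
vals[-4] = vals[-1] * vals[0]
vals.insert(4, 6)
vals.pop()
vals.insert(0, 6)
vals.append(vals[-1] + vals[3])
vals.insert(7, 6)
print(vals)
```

[6, 4, 16, 0, 0, 6, 6, 6]

vals[-4] = vals[-1]*vals[0] = 4*4 = 16 → [4, 16, 0, 0, 4]
insert 6 at 4 → [4, 16, 0, 0, 6, 4]
pop() removes 4 → [4, 16, 0, 0, 6]
insert 6 at 0 → [6, 4, 16, 0, 0, 6]
append vals[-1]+vals[3] = 6+0 = 6 → [6, 4, 16, 0, 0, 6, 6]
insert 6 at 7 → [6, 4, 16, 0, 0, 6, 6, 6]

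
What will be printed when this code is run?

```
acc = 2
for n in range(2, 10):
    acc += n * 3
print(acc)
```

134

n=2: acc = 2+2*3 = 8
n=3: acc = 8+3*3 = 17
n=4: acc = 17+4*3 = 29
n=5: acc = 29+5*3 = 44
n=6: acc = 44+6*3 = 62
n=7: acc = 62+7*3 = 83
n=8: acc = 83+8*3 = 107
n=9: acc = 107+9*3 = 134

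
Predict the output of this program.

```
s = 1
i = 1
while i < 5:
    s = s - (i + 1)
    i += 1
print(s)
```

i=1: s = 1-2 = -1
i=2: s = (-1)-3 = -4
i=3: s = (-4)-4 = -8
i=4: s = (-8)-5 = -13

-13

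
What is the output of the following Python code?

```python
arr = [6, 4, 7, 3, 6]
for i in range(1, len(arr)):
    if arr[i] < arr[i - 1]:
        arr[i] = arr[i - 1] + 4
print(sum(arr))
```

i=1: 4<6, arr[1] = 6+4 = 10 → [6, 10, 7, 3, 6]
i=2: 7<10, arr[2] = 10+4 = 14 → [6, 10, 14, 3, 6]
i=3: 3<14, arr[3] = 14+4 = 18 → [6, 10, 14, 18, 6]
i=4: 6<18, arr[4] = 18+4 = 22 → [6, 10, 14, 18, 22]
sum = 70

70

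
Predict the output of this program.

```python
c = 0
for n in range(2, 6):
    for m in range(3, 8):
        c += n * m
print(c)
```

n=2,m=3: c = 0+6 = 6
n=2,m=4: c = 6+8 = 14
n=2,m=5: c = 14+10 = 24
n=2,m=6: c = 24+12 = 36
n=2,m=7: c = 36+14 = 50
n=3,m=3: c = 50+9 = 59
n=3,m=4: c = 59+12 = 71
n=3,m=5: c = 71+15 = 86
n=3,m=6: c = 86+18 = 104
n=3,m=7: c = 104+21 = 125
n=4,m=3: c = 125+12 = 137
n=4,m=4: c = 137+16 = 153
n=4,m=5: c = 153+20 = 173
n=4,m=6: c = 173+24 = 197
n=4,m=7: c = 197+28 = 225
n=5,m=3: c = 225+15 = 240
n=5,m=4: c = 240+20 = 260
n=5,m=5: c = 260+25 = 285
n=5,m=6: c = 285+30 = 315
n=5,m=7: c = 315+35 = 350

350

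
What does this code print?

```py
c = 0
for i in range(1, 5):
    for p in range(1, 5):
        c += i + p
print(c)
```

80

i=1,p=1: c = 0+2 = 2
i=1,p=2: c = 2+3 = 5
i=1,p=3: c = 5+4 = 9
i=1,p=4: c = 9+5 = 14
i=2,p=1: c = 14+3 = 17
i=2,p=2: c = 17+4 = 21
i=2,p=3: c = 21+5 = 26
i=2,p=4: c = 26+6 = 32
i=3,p=1: c = 32+4 = 36
i=3,p=2: c = 36+5 = 41
i=3,p=3: c = 41+6 = 47
i=3,p=4: c = 47+7 = 54
i=4,p=1: c = 54+5 = 59
i=4,p=2: c = 59+6 = 65
i=4,p=3: c = 65+7 = 72
i=4,p=4: c = 72+8 = 80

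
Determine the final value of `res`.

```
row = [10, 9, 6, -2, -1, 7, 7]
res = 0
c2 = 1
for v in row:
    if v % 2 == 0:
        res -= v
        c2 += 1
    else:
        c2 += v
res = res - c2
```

v=10: even, res = 0-10 = -10; c2=2
v=9: not even; c2=11
v=6: even, res = (-10)-6 = -16; c2=12
v=-2: even, res = (-16)-(-2) = -14; c2=13
v=-1: not even; c2=12
v=7: not even; c2=19
v=7: not even; c2=26
res-c2 = (-14)-26 = -40

-40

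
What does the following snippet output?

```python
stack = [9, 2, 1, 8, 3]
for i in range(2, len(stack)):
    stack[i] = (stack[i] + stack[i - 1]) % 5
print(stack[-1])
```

4

i=2: stack[2] = (1+2)%5 = 3 → [9, 2, 3, 8, 3]
i=3: stack[3] = (8+3)%5 = 1 → [9, 2, 3, 1, 3]
i=4: stack[4] = (3+1)%5 = 4 → [9, 2, 3, 1, 4]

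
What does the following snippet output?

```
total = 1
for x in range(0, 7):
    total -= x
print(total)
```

-20

x=0: total = 1-0 = 1
x=1: total = 1-1 = 0
x=2: total = 0-2 = -2
x=3: total = (-2)-3 = -5
x=4: total = (-5)-4 = -9
x=5: total = (-9)-5 = -14
x=6: total = (-14)-6 = -20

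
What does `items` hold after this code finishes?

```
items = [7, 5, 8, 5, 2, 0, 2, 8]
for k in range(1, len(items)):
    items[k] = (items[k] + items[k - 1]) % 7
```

[7, 5, 6, 4, 6, 6, 1, 2]

k=1: items[1] = (5+7)%7 = 5 → [7, 5, 8, 5, 2, 0, 2, 8]
k=2: items[2] = (8+5)%7 = 6 → [7, 5, 6, 5, 2, 0, 2, 8]
k=3: items[3] = (5+6)%7 = 4 → [7, 5, 6, 4, 2, 0, 2, 8]
k=4: items[4] = (2+4)%7 = 6 → [7, 5, 6, 4, 6, 0, 2, 8]
k=5: items[5] = (0+6)%7 = 6 → [7, 5, 6, 4, 6, 6, 2, 8]
k=6: items[6] = (2+6)%7 = 1 → [7, 5, 6, 4, 6, 6, 1, 8]
k=7: items[7] = (8+1)%7 = 2 → [7, 5, 6, 4, 6, 6, 1, 2]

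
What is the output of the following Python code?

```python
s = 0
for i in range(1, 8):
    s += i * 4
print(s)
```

112

i=1: s = 0+1*4 = 4
i=2: s = 4+2*4 = 12
i=3: s = 12+3*4 = 24
i=4: s = 24+4*4 = 40
i=5: s = 40+5*4 = 60
i=6: s = 60+6*4 = 84
i=7: s = 84+7*4 = 112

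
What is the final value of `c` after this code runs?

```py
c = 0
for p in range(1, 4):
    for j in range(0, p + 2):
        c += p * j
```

p=1,j=0: c = 0+0 = 0
p=1,j=1: c = 0+1 = 1
p=1,j=2: c = 1+2 = 3
p=2,j=0: c = 3+0 = 3
p=2,j=1: c = 3+2 = 5
p=2,j=2: c = 5+4 = 9
p=2,j=3: c = 9+6 = 15
p=3,j=0: c = 15+0 = 15
p=3,j=1: c = 15+3 = 18
p=3,j=2: c = 18+6 = 24
p=3,j=3: c = 24+9 = 33
p=3,j=4: c = 33+12 = 45

45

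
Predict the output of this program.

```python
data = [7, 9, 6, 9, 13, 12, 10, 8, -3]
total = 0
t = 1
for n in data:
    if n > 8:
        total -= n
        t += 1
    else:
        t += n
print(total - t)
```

n=7: not >8; t=8
n=9: >8, total = 0-9 = -9; t=9
n=6: not >8; t=15
n=9: >8, total = (-9)-9 = -18; t=16
n=13: >8, total = (-18)-13 = -31; t=17
n=12: >8, total = (-31)-12 = -43; t=18
n=10: >8, total = (-43)-10 = -53; t=19
n=8: not >8; t=27
n=-3: not >8; t=24
total-t = (-53)-24 = -77

-77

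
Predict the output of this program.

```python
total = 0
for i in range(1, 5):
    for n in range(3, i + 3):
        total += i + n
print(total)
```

i=1,n=3: total = 0+4 = 4
i=2,n=3: total = 4+5 = 9
i=2,n=4: total = 9+6 = 15
i=3,n=3: total = 15+6 = 21
i=3,n=4: total = 21+7 = 28
i=3,n=5: total = 28+8 = 36
i=4,n=3: total = 36+7 = 43
i=4,n=4: total = 43+8 = 51
i=4,n=5: total = 51+9 = 60
i=4,n=6: total = 60+10 = 70

70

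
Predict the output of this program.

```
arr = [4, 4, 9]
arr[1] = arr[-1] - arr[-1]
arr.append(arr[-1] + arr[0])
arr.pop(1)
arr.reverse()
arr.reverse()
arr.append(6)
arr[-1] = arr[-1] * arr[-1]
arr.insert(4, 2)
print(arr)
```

[4, 9, 13, 36, 2]

arr[1] = arr[-1]-arr[-1] = 9-9 = 0 → [4, 0, 9]
append arr[-1]+arr[0] = 9+4 = 13 → [4, 0, 9, 13]
pop(1) removes 0 → [4, 9, 13]
reverse → [13, 9, 4]
reverse → [4, 9, 13]
append 6 → [4, 9, 13, 6]
arr[-1] = arr[-1]*arr[-1] = 6*6 = 36 → [4, 9, 13, 36]
insert 2 at 4 → [4, 9, 13, 36, 2]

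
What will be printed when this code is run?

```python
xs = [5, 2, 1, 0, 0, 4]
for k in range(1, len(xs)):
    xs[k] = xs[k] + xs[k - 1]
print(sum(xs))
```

48

k=1: xs[1] = 2+5 = 7 → [5, 7, 1, 0, 0, 4]
k=2: xs[2] = 1+7 = 8 → [5, 7, 8, 0, 0, 4]
k=3: xs[3] = 0+8 = 8 → [5, 7, 8, 8, 0, 4]
k=4: xs[4] = 0+8 = 8 → [5, 7, 8, 8, 8, 4]
k=5: xs[5] = 4+8 = 12 → [5, 7, 8, 8, 8, 12]
sum = 48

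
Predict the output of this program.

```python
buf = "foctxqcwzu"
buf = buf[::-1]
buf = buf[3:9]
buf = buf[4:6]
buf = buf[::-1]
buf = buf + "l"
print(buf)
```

reverse → 'uzwcqxtcof'
slice [3:9] → 'cqxtco'
slice [4:6] → 'co'
reverse → 'oc'
+ 'l' → 'ocl'

ocl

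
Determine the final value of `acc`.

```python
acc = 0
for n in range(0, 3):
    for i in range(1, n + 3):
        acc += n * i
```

26

n=0,i=1: acc = 0+0 = 0
n=0,i=2: acc = 0+0 = 0
n=1,i=1: acc = 0+1 = 1
n=1,i=2: acc = 1+2 = 3
n=1,i=3: acc = 3+3 = 6
n=2,i=1: acc = 6+2 = 8
n=2,i=2: acc = 8+4 = 12
n=2,i=3: acc = 12+6 = 18
n=2,i=4: acc = 18+8 = 26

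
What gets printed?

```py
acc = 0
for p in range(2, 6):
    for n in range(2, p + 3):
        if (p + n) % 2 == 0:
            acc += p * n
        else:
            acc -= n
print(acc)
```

130

p=2,n=2: even sum, acc = 0+4 = 4
p=2,n=3: odd sum, acc = 4-3 = 1
p=2,n=4: even sum, acc = 1+8 = 9
p=3,n=2: odd sum, acc = 9-2 = 7
p=3,n=3: even sum, acc = 7+9 = 16
p=3,n=4: odd sum, acc = 16-4 = 12
p=3,n=5: even sum, acc = 12+15 = 27
p=4,n=2: even sum, acc = 27+8 = 35
p=4,n=3: odd sum, acc = 35-3 = 32
p=4,n=4: even sum, acc = 32+16 = 48
p=4,n=5: odd sum, acc = 48-5 = 43
p=4,n=6: even sum, acc = 43+24 = 67
p=5,n=2: odd sum, acc = 67-2 = 65
p=5,n=3: even sum, acc = 65+15 = 80
p=5,n=4: odd sum, acc = 80-4 = 76
p=5,n=5: even sum, acc = 76+25 = 101
p=5,n=6: odd sum, acc = 101-6 = 95
p=5,n=7: even sum, acc = 95+35 = 130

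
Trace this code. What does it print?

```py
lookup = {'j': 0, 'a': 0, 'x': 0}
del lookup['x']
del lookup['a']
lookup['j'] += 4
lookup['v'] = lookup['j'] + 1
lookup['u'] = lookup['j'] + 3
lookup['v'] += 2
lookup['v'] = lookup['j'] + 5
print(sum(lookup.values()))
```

20

del 'x' → {'j': 0, 'a': 0}
del 'a' → {'j': 0}
lookup['j'] = 0+4 = 4 → {'j': 4}
lookup['v'] = lookup['j']+1 = 5 → {'j': 4, 'v': 5}
lookup['u'] = lookup['j']+3 = 7 → {'j': 4, 'v': 5, 'u': 7}
lookup['v'] = 5+2 = 7 → {'j': 4, 'v': 7, 'u': 7}
lookup['v'] = lookup['j']+5 = 9 → {'j': 4, 'v': 9, 'u': 7}
sum of values = 20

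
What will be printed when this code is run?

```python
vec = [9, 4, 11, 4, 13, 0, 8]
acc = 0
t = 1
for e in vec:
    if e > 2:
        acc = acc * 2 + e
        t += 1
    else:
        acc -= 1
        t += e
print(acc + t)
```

e=9: >2, acc = 0*2+9 = 9; t=2
e=4: >2, acc = 9*2+4 = 22; t=3
e=11: >2, acc = 22*2+11 = 55; t=4
e=4: >2, acc = 55*2+4 = 114; t=5
e=13: >2, acc = 114*2+13 = 241; t=6
e=0: not >2, acc = 241-1 = 240; t=6
e=8: >2, acc = 240*2+8 = 488; t=7
acc+t = 488+7 = 495

495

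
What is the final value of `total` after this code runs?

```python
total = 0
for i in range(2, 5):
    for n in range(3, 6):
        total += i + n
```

63

i=2,n=3: total = 0+5 = 5
i=2,n=4: total = 5+6 = 11
i=2,n=5: total = 11+7 = 18
i=3,n=3: total = 18+6 = 24
i=3,n=4: total = 24+7 = 31
i=3,n=5: total = 31+8 = 39
i=4,n=3: total = 39+7 = 46
i=4,n=4: total = 46+8 = 54
i=4,n=5: total = 54+9 = 63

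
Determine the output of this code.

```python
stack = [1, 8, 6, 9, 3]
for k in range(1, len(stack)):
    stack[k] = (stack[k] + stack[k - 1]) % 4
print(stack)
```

[1, 1, 3, 0, 3]

k=1: stack[1] = (8+1)%4 = 1 → [1, 1, 6, 9, 3]
k=2: stack[2] = (6+1)%4 = 3 → [1, 1, 3, 9, 3]
k=3: stack[3] = (9+3)%4 = 0 → [1, 1, 3, 0, 3]
k=4: stack[4] = (3+0)%4 = 3 → [1, 1, 3, 0, 3]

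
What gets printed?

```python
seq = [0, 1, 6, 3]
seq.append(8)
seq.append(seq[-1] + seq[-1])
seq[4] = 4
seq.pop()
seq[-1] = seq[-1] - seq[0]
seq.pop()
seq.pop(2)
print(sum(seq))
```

append 8 → [0, 1, 6, 3, 8]
append seq[-1]+seq[-1] = 8+8 = 16 → [0, 1, 6, 3, 8, 16]
seq[4] = 4 → [0, 1, 6, 3, 4, 16]
pop() removes 16 → [0, 1, 6, 3, 4]
seq[-1] = seq[-1]-seq[0] = 4-0 = 4 → [0, 1, 6, 3, 4]
pop() removes 4 → [0, 1, 6, 3]
pop(2) removes 6 → [0, 1, 3]
sum = 4

4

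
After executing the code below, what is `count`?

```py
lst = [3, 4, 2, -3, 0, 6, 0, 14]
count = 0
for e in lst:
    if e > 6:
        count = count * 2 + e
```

e=3: not >6
e=4: not >6
e=2: not >6
e=-3: not >6
e=0: not >6
e=6: not >6
e=0: not >6
e=14: >6, count = 0*2+14 = 14

14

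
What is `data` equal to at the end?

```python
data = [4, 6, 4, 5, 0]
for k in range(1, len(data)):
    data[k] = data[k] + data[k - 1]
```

k=1: data[1] = 6+4 = 10 → [4, 10, 4, 5, 0]
k=2: data[2] = 4+10 = 14 → [4, 10, 14, 5, 0]
k=3: data[3] = 5+14 = 19 → [4, 10, 14, 19, 0]
k=4: data[4] = 0+19 = 19 → [4, 10, 14, 19, 19]

[4, 10, 14, 19, 19]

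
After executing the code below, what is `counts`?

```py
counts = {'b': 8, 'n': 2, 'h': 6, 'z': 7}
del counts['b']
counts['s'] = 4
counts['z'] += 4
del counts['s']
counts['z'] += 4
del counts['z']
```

{'n': 2, 'h': 6}

del 'b' → {'n': 2, 'h': 6, 'z': 7}
counts['s'] = 4 → {'n': 2, 'h': 6, 'z': 7, 's': 4}
counts['z'] = 7+4 = 11 → {'n': 2, 'h': 6, 'z': 11, 's': 4}
del 's' → {'n': 2, 'h': 6, 'z': 11}
counts['z'] = 11+4 = 15 → {'n': 2, 'h': 6, 'z': 15}
del 'z' → {'n': 2, 'h': 6}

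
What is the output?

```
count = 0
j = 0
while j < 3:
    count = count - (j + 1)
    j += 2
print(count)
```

-4

j=0: count = 0-1 = -1
j=2: count = (-1)-3 = -4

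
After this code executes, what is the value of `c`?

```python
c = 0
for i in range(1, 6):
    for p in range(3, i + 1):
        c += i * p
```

97

i=3,p=3: c = 0+9 = 9
i=4,p=3: c = 9+12 = 21
i=4,p=4: c = 21+16 = 37
i=5,p=3: c = 37+15 = 52
i=5,p=4: c = 52+20 = 72
i=5,p=5: c = 72+25 = 97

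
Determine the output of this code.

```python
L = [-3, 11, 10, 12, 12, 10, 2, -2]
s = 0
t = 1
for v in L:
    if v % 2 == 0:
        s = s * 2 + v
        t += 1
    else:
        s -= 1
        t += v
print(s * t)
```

7830

v=-3: not even, s = 0-1 = -1; t=-2
v=11: not even, s = (-1)-1 = -2; t=9
v=10: even, s = (-2)*2+10 = 6; t=10
v=12: even, s = 6*2+12 = 24; t=11
v=12: even, s = 24*2+12 = 60; t=12
v=10: even, s = 60*2+10 = 130; t=13
v=2: even, s = 130*2+2 = 262; t=14
v=-2: even, s = 262*2+(-2) = 522; t=15
s*t = 522*15 = 7830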